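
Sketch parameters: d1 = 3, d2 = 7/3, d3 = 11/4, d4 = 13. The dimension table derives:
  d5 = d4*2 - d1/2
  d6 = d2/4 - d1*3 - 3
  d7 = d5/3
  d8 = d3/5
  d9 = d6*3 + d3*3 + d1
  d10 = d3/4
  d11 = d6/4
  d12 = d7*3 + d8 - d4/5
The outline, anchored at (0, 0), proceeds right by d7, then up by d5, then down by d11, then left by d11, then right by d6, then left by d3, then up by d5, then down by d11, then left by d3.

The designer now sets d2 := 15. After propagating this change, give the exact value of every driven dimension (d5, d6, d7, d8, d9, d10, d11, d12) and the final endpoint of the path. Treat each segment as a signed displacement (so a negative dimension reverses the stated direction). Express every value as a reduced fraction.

Apply edit: d2 := 15
  d5 = d4*2 - d1/2 = 49/2
  d6 = d2/4 - d1*3 - 3 = -33/4
  d7 = d5/3 = 49/6
  d8 = d3/5 = 11/20
  d9 = d6*3 + d3*3 + d1 = -27/2
  d10 = d3/4 = 11/16
  d11 = d6/4 = -33/16
  d12 = d7*3 + d8 - d4/5 = 449/20
Walk from origin (0, 0):
  seg 1: right by d7 = 49/6 → (49/6, 0)
  seg 2: up by d5 = 49/2 → (49/6, 49/2)
  seg 3: down by d11 = -33/16 → (49/6, 425/16)
  seg 4: left by d11 = -33/16 → (491/48, 425/16)
  seg 5: right by d6 = -33/4 → (95/48, 425/16)
  seg 6: left by d3 = 11/4 → (-37/48, 425/16)
  seg 7: up by d5 = 49/2 → (-37/48, 817/16)
  seg 8: down by d11 = -33/16 → (-37/48, 425/8)
  seg 9: left by d3 = 11/4 → (-169/48, 425/8)

d5 = 49/2
d6 = -33/4
d7 = 49/6
d8 = 11/20
d9 = -27/2
d10 = 11/16
d11 = -33/16
d12 = 449/20
endpoint = (-169/48, 425/8)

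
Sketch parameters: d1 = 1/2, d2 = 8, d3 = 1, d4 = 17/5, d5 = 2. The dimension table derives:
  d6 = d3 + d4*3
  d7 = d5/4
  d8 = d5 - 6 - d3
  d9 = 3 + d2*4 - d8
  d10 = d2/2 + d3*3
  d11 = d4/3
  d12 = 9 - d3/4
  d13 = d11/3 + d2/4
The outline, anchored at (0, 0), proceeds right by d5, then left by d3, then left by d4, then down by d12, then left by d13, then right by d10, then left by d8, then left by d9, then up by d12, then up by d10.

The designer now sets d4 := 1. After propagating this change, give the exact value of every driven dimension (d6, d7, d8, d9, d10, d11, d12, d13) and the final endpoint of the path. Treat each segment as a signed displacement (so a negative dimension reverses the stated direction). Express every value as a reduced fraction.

d6 = 4
d7 = 1/2
d8 = -5
d9 = 40
d10 = 7
d11 = 1/3
d12 = 35/4
d13 = 19/9
endpoint = (-271/9, 7)

Apply edit: d4 := 1
  d6 = d3 + d4*3 = 4
  d7 = d5/4 = 1/2
  d8 = d5 - 6 - d3 = -5
  d9 = 3 + d2*4 - d8 = 40
  d10 = d2/2 + d3*3 = 7
  d11 = d4/3 = 1/3
  d12 = 9 - d3/4 = 35/4
  d13 = d11/3 + d2/4 = 19/9
Walk from origin (0, 0):
  seg 1: right by d5 = 2 → (2, 0)
  seg 2: left by d3 = 1 → (1, 0)
  seg 3: left by d4 = 1 → (0, 0)
  seg 4: down by d12 = 35/4 → (0, -35/4)
  seg 5: left by d13 = 19/9 → (-19/9, -35/4)
  seg 6: right by d10 = 7 → (44/9, -35/4)
  seg 7: left by d8 = -5 → (89/9, -35/4)
  seg 8: left by d9 = 40 → (-271/9, -35/4)
  seg 9: up by d12 = 35/4 → (-271/9, 0)
  seg 10: up by d10 = 7 → (-271/9, 7)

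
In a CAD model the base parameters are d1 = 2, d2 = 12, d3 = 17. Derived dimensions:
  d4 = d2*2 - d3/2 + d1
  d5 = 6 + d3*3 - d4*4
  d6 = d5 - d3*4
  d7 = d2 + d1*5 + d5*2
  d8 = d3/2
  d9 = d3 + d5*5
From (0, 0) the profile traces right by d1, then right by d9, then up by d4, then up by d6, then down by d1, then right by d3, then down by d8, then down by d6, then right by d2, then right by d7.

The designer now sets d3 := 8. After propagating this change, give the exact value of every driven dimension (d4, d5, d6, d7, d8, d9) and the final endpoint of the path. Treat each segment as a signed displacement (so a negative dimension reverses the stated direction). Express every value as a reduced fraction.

d4 = 22
d5 = -58
d6 = -90
d7 = -94
d8 = 4
d9 = -282
endpoint = (-354, 16)

Apply edit: d3 := 8
  d4 = d2*2 - d3/2 + d1 = 22
  d5 = 6 + d3*3 - d4*4 = -58
  d6 = d5 - d3*4 = -90
  d7 = d2 + d1*5 + d5*2 = -94
  d8 = d3/2 = 4
  d9 = d3 + d5*5 = -282
Walk from origin (0, 0):
  seg 1: right by d1 = 2 → (2, 0)
  seg 2: right by d9 = -282 → (-280, 0)
  seg 3: up by d4 = 22 → (-280, 22)
  seg 4: up by d6 = -90 → (-280, -68)
  seg 5: down by d1 = 2 → (-280, -70)
  seg 6: right by d3 = 8 → (-272, -70)
  seg 7: down by d8 = 4 → (-272, -74)
  seg 8: down by d6 = -90 → (-272, 16)
  seg 9: right by d2 = 12 → (-260, 16)
  seg 10: right by d7 = -94 → (-354, 16)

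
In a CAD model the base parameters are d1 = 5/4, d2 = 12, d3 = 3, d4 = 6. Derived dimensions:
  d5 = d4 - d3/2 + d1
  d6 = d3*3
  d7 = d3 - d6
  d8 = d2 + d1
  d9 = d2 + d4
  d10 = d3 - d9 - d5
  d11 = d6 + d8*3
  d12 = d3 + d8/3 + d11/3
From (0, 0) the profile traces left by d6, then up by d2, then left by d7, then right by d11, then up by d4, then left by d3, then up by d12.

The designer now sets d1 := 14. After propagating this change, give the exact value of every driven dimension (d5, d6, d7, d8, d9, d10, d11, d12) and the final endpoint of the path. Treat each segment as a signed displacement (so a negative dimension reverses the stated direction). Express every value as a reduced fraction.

d5 = 37/2
d6 = 9
d7 = -6
d8 = 26
d9 = 18
d10 = -67/2
d11 = 87
d12 = 122/3
endpoint = (81, 176/3)

Apply edit: d1 := 14
  d5 = d4 - d3/2 + d1 = 37/2
  d6 = d3*3 = 9
  d7 = d3 - d6 = -6
  d8 = d2 + d1 = 26
  d9 = d2 + d4 = 18
  d10 = d3 - d9 - d5 = -67/2
  d11 = d6 + d8*3 = 87
  d12 = d3 + d8/3 + d11/3 = 122/3
Walk from origin (0, 0):
  seg 1: left by d6 = 9 → (-9, 0)
  seg 2: up by d2 = 12 → (-9, 12)
  seg 3: left by d7 = -6 → (-3, 12)
  seg 4: right by d11 = 87 → (84, 12)
  seg 5: up by d4 = 6 → (84, 18)
  seg 6: left by d3 = 3 → (81, 18)
  seg 7: up by d12 = 122/3 → (81, 176/3)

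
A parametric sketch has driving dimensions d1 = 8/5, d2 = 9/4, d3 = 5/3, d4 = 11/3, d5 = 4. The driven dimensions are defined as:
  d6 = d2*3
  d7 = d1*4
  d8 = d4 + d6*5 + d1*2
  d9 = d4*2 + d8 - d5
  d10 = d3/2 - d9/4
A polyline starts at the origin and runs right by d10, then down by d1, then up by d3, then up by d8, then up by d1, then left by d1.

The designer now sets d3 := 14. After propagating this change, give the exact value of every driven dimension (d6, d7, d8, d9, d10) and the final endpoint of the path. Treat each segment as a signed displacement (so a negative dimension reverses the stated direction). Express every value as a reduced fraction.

d6 = 27/4
d7 = 32/5
d8 = 2437/60
d9 = 879/20
d10 = -319/80
endpoint = (-447/80, 3277/60)

Apply edit: d3 := 14
  d6 = d2*3 = 27/4
  d7 = d1*4 = 32/5
  d8 = d4 + d6*5 + d1*2 = 2437/60
  d9 = d4*2 + d8 - d5 = 879/20
  d10 = d3/2 - d9/4 = -319/80
Walk from origin (0, 0):
  seg 1: right by d10 = -319/80 → (-319/80, 0)
  seg 2: down by d1 = 8/5 → (-319/80, -8/5)
  seg 3: up by d3 = 14 → (-319/80, 62/5)
  seg 4: up by d8 = 2437/60 → (-319/80, 3181/60)
  seg 5: up by d1 = 8/5 → (-319/80, 3277/60)
  seg 6: left by d1 = 8/5 → (-447/80, 3277/60)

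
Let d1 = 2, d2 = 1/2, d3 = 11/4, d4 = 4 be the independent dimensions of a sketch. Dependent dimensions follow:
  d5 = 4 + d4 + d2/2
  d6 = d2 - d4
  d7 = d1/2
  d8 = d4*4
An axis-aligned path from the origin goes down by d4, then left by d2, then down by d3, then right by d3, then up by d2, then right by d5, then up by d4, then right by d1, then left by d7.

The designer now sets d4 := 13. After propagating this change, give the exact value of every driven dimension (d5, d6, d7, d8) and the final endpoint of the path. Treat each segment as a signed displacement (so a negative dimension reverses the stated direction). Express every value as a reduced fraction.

d5 = 69/4
d6 = -25/2
d7 = 1
d8 = 52
endpoint = (41/2, -9/4)

Apply edit: d4 := 13
  d5 = 4 + d4 + d2/2 = 69/4
  d6 = d2 - d4 = -25/2
  d7 = d1/2 = 1
  d8 = d4*4 = 52
Walk from origin (0, 0):
  seg 1: down by d4 = 13 → (0, -13)
  seg 2: left by d2 = 1/2 → (-1/2, -13)
  seg 3: down by d3 = 11/4 → (-1/2, -63/4)
  seg 4: right by d3 = 11/4 → (9/4, -63/4)
  seg 5: up by d2 = 1/2 → (9/4, -61/4)
  seg 6: right by d5 = 69/4 → (39/2, -61/4)
  seg 7: up by d4 = 13 → (39/2, -9/4)
  seg 8: right by d1 = 2 → (43/2, -9/4)
  seg 9: left by d7 = 1 → (41/2, -9/4)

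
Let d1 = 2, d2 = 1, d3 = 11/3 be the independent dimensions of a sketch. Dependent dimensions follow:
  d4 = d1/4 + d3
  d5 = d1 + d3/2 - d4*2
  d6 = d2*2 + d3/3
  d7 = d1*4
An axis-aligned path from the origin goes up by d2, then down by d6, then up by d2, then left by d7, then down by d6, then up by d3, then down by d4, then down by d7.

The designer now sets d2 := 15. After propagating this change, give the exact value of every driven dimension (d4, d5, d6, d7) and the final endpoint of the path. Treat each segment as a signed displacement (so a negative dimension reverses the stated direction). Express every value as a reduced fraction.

Apply edit: d2 := 15
  d4 = d1/4 + d3 = 25/6
  d5 = d1 + d3/2 - d4*2 = -9/2
  d6 = d2*2 + d3/3 = 281/9
  d7 = d1*4 = 8
Walk from origin (0, 0):
  seg 1: up by d2 = 15 → (0, 15)
  seg 2: down by d6 = 281/9 → (0, -146/9)
  seg 3: up by d2 = 15 → (0, -11/9)
  seg 4: left by d7 = 8 → (-8, -11/9)
  seg 5: down by d6 = 281/9 → (-8, -292/9)
  seg 6: up by d3 = 11/3 → (-8, -259/9)
  seg 7: down by d4 = 25/6 → (-8, -593/18)
  seg 8: down by d7 = 8 → (-8, -737/18)

d4 = 25/6
d5 = -9/2
d6 = 281/9
d7 = 8
endpoint = (-8, -737/18)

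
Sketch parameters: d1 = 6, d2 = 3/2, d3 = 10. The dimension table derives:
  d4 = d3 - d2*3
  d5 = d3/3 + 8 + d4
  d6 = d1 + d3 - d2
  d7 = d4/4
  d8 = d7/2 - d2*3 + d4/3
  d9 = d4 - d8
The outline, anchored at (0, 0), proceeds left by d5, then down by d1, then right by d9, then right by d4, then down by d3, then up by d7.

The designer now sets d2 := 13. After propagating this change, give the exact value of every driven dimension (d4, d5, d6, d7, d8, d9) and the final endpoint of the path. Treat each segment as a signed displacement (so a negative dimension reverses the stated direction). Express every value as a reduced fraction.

d4 = -29
d5 = -53/3
d6 = 3
d7 = -29/4
d8 = -1255/24
d9 = 559/24
endpoint = (287/24, -93/4)

Apply edit: d2 := 13
  d4 = d3 - d2*3 = -29
  d5 = d3/3 + 8 + d4 = -53/3
  d6 = d1 + d3 - d2 = 3
  d7 = d4/4 = -29/4
  d8 = d7/2 - d2*3 + d4/3 = -1255/24
  d9 = d4 - d8 = 559/24
Walk from origin (0, 0):
  seg 1: left by d5 = -53/3 → (53/3, 0)
  seg 2: down by d1 = 6 → (53/3, -6)
  seg 3: right by d9 = 559/24 → (983/24, -6)
  seg 4: right by d4 = -29 → (287/24, -6)
  seg 5: down by d3 = 10 → (287/24, -16)
  seg 6: up by d7 = -29/4 → (287/24, -93/4)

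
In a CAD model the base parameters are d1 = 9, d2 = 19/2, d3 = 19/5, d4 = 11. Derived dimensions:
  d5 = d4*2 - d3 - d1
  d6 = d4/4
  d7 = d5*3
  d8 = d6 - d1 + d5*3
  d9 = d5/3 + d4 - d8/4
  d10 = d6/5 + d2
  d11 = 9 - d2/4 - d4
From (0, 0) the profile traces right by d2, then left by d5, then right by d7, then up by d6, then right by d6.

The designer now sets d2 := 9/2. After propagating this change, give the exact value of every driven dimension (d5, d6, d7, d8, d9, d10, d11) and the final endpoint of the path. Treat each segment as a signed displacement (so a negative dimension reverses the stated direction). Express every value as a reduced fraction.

Apply edit: d2 := 9/2
  d5 = d4*2 - d3 - d1 = 46/5
  d6 = d4/4 = 11/4
  d7 = d5*3 = 138/5
  d8 = d6 - d1 + d5*3 = 427/20
  d9 = d5/3 + d4 - d8/4 = 419/48
  d10 = d6/5 + d2 = 101/20
  d11 = 9 - d2/4 - d4 = -25/8
Walk from origin (0, 0):
  seg 1: right by d2 = 9/2 → (9/2, 0)
  seg 2: left by d5 = 46/5 → (-47/10, 0)
  seg 3: right by d7 = 138/5 → (229/10, 0)
  seg 4: up by d6 = 11/4 → (229/10, 11/4)
  seg 5: right by d6 = 11/4 → (513/20, 11/4)

d5 = 46/5
d6 = 11/4
d7 = 138/5
d8 = 427/20
d9 = 419/48
d10 = 101/20
d11 = -25/8
endpoint = (513/20, 11/4)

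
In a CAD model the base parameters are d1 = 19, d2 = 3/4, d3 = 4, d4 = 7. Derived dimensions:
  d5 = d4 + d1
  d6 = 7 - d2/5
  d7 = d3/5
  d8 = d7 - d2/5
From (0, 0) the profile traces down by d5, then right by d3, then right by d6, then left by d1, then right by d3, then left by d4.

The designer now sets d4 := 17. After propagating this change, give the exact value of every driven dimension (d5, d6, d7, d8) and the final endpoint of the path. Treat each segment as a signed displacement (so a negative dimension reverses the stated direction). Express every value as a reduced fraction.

d5 = 36
d6 = 137/20
d7 = 4/5
d8 = 13/20
endpoint = (-423/20, -36)

Apply edit: d4 := 17
  d5 = d4 + d1 = 36
  d6 = 7 - d2/5 = 137/20
  d7 = d3/5 = 4/5
  d8 = d7 - d2/5 = 13/20
Walk from origin (0, 0):
  seg 1: down by d5 = 36 → (0, -36)
  seg 2: right by d3 = 4 → (4, -36)
  seg 3: right by d6 = 137/20 → (217/20, -36)
  seg 4: left by d1 = 19 → (-163/20, -36)
  seg 5: right by d3 = 4 → (-83/20, -36)
  seg 6: left by d4 = 17 → (-423/20, -36)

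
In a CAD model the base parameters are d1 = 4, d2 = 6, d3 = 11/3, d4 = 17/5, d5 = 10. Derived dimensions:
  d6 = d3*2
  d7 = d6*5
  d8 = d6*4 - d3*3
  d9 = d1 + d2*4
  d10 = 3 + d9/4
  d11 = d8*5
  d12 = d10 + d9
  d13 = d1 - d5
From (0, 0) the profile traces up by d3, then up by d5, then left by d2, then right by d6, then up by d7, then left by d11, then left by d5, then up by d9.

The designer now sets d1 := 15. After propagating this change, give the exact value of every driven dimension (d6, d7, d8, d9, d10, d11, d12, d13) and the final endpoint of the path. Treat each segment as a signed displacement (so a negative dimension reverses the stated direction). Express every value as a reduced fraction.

d6 = 22/3
d7 = 110/3
d8 = 55/3
d9 = 39
d10 = 51/4
d11 = 275/3
d12 = 207/4
d13 = 5
endpoint = (-301/3, 268/3)

Apply edit: d1 := 15
  d6 = d3*2 = 22/3
  d7 = d6*5 = 110/3
  d8 = d6*4 - d3*3 = 55/3
  d9 = d1 + d2*4 = 39
  d10 = 3 + d9/4 = 51/4
  d11 = d8*5 = 275/3
  d12 = d10 + d9 = 207/4
  d13 = d1 - d5 = 5
Walk from origin (0, 0):
  seg 1: up by d3 = 11/3 → (0, 11/3)
  seg 2: up by d5 = 10 → (0, 41/3)
  seg 3: left by d2 = 6 → (-6, 41/3)
  seg 4: right by d6 = 22/3 → (4/3, 41/3)
  seg 5: up by d7 = 110/3 → (4/3, 151/3)
  seg 6: left by d11 = 275/3 → (-271/3, 151/3)
  seg 7: left by d5 = 10 → (-301/3, 151/3)
  seg 8: up by d9 = 39 → (-301/3, 268/3)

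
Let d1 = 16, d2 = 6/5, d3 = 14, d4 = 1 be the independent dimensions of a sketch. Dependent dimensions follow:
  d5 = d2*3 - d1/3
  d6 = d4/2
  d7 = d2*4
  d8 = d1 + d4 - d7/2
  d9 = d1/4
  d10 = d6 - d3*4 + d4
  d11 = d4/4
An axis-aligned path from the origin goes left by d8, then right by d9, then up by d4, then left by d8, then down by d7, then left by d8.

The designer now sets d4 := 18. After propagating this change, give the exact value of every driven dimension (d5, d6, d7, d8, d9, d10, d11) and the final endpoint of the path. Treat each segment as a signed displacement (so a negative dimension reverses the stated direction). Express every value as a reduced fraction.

d5 = -26/15
d6 = 9
d7 = 24/5
d8 = 158/5
d9 = 4
d10 = -29
d11 = 9/2
endpoint = (-454/5, 66/5)

Apply edit: d4 := 18
  d5 = d2*3 - d1/3 = -26/15
  d6 = d4/2 = 9
  d7 = d2*4 = 24/5
  d8 = d1 + d4 - d7/2 = 158/5
  d9 = d1/4 = 4
  d10 = d6 - d3*4 + d4 = -29
  d11 = d4/4 = 9/2
Walk from origin (0, 0):
  seg 1: left by d8 = 158/5 → (-158/5, 0)
  seg 2: right by d9 = 4 → (-138/5, 0)
  seg 3: up by d4 = 18 → (-138/5, 18)
  seg 4: left by d8 = 158/5 → (-296/5, 18)
  seg 5: down by d7 = 24/5 → (-296/5, 66/5)
  seg 6: left by d8 = 158/5 → (-454/5, 66/5)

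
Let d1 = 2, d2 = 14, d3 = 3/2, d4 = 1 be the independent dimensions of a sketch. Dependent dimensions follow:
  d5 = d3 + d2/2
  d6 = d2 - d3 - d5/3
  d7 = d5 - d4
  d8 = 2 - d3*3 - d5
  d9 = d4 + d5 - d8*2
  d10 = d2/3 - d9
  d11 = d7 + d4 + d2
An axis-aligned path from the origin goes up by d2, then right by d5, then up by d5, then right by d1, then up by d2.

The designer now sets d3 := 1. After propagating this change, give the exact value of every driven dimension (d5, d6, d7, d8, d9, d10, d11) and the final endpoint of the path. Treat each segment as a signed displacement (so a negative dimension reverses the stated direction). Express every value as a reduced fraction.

d5 = 8
d6 = 31/3
d7 = 7
d8 = -9
d9 = 27
d10 = -67/3
d11 = 22
endpoint = (10, 36)

Apply edit: d3 := 1
  d5 = d3 + d2/2 = 8
  d6 = d2 - d3 - d5/3 = 31/3
  d7 = d5 - d4 = 7
  d8 = 2 - d3*3 - d5 = -9
  d9 = d4 + d5 - d8*2 = 27
  d10 = d2/3 - d9 = -67/3
  d11 = d7 + d4 + d2 = 22
Walk from origin (0, 0):
  seg 1: up by d2 = 14 → (0, 14)
  seg 2: right by d5 = 8 → (8, 14)
  seg 3: up by d5 = 8 → (8, 22)
  seg 4: right by d1 = 2 → (10, 22)
  seg 5: up by d2 = 14 → (10, 36)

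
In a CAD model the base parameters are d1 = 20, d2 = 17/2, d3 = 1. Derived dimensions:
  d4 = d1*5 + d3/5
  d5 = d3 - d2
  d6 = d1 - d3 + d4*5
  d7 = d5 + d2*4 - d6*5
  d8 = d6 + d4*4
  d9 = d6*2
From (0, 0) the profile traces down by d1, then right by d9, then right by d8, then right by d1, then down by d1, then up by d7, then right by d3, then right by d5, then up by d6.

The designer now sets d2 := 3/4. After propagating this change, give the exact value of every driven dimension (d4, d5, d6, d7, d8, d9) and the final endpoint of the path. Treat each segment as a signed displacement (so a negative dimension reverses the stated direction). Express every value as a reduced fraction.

d4 = 501/5
d5 = 1/4
d6 = 520
d7 = -10387/4
d8 = 4604/5
d9 = 1040
endpoint = (39641/20, -8467/4)

Apply edit: d2 := 3/4
  d4 = d1*5 + d3/5 = 501/5
  d5 = d3 - d2 = 1/4
  d6 = d1 - d3 + d4*5 = 520
  d7 = d5 + d2*4 - d6*5 = -10387/4
  d8 = d6 + d4*4 = 4604/5
  d9 = d6*2 = 1040
Walk from origin (0, 0):
  seg 1: down by d1 = 20 → (0, -20)
  seg 2: right by d9 = 1040 → (1040, -20)
  seg 3: right by d8 = 4604/5 → (9804/5, -20)
  seg 4: right by d1 = 20 → (9904/5, -20)
  seg 5: down by d1 = 20 → (9904/5, -40)
  seg 6: up by d7 = -10387/4 → (9904/5, -10547/4)
  seg 7: right by d3 = 1 → (9909/5, -10547/4)
  seg 8: right by d5 = 1/4 → (39641/20, -10547/4)
  seg 9: up by d6 = 520 → (39641/20, -8467/4)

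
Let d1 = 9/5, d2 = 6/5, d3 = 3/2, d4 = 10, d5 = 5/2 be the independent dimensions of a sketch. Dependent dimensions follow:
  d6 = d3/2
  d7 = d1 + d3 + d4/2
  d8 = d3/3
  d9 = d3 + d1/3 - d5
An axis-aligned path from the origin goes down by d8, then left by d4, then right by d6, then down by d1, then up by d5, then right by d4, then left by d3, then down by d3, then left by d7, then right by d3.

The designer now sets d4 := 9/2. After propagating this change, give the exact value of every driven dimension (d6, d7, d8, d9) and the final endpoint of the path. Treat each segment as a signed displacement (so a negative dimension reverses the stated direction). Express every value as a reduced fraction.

d6 = 3/4
d7 = 111/20
d8 = 1/2
d9 = -2/5
endpoint = (-24/5, -13/10)

Apply edit: d4 := 9/2
  d6 = d3/2 = 3/4
  d7 = d1 + d3 + d4/2 = 111/20
  d8 = d3/3 = 1/2
  d9 = d3 + d1/3 - d5 = -2/5
Walk from origin (0, 0):
  seg 1: down by d8 = 1/2 → (0, -1/2)
  seg 2: left by d4 = 9/2 → (-9/2, -1/2)
  seg 3: right by d6 = 3/4 → (-15/4, -1/2)
  seg 4: down by d1 = 9/5 → (-15/4, -23/10)
  seg 5: up by d5 = 5/2 → (-15/4, 1/5)
  seg 6: right by d4 = 9/2 → (3/4, 1/5)
  seg 7: left by d3 = 3/2 → (-3/4, 1/5)
  seg 8: down by d3 = 3/2 → (-3/4, -13/10)
  seg 9: left by d7 = 111/20 → (-63/10, -13/10)
  seg 10: right by d3 = 3/2 → (-24/5, -13/10)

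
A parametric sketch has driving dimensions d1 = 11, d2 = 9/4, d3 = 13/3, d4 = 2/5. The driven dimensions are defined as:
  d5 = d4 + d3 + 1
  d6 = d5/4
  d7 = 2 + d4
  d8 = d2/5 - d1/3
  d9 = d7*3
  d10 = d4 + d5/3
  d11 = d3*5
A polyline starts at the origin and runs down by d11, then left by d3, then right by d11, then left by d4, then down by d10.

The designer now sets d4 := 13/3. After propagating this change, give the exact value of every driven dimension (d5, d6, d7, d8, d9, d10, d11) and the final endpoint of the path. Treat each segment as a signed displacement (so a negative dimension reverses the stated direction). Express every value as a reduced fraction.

Apply edit: d4 := 13/3
  d5 = d4 + d3 + 1 = 29/3
  d6 = d5/4 = 29/12
  d7 = 2 + d4 = 19/3
  d8 = d2/5 - d1/3 = -193/60
  d9 = d7*3 = 19
  d10 = d4 + d5/3 = 68/9
  d11 = d3*5 = 65/3
Walk from origin (0, 0):
  seg 1: down by d11 = 65/3 → (0, -65/3)
  seg 2: left by d3 = 13/3 → (-13/3, -65/3)
  seg 3: right by d11 = 65/3 → (52/3, -65/3)
  seg 4: left by d4 = 13/3 → (13, -65/3)
  seg 5: down by d10 = 68/9 → (13, -263/9)

d5 = 29/3
d6 = 29/12
d7 = 19/3
d8 = -193/60
d9 = 19
d10 = 68/9
d11 = 65/3
endpoint = (13, -263/9)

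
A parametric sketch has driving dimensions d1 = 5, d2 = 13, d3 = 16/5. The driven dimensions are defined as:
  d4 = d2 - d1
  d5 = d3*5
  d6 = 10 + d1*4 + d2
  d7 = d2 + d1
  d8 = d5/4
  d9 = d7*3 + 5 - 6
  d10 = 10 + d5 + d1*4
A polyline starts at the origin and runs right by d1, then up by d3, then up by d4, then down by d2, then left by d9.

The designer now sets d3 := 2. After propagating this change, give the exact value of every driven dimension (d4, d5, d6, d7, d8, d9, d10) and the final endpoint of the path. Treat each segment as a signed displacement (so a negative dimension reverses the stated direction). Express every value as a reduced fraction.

d4 = 8
d5 = 10
d6 = 43
d7 = 18
d8 = 5/2
d9 = 53
d10 = 40
endpoint = (-48, -3)

Apply edit: d3 := 2
  d4 = d2 - d1 = 8
  d5 = d3*5 = 10
  d6 = 10 + d1*4 + d2 = 43
  d7 = d2 + d1 = 18
  d8 = d5/4 = 5/2
  d9 = d7*3 + 5 - 6 = 53
  d10 = 10 + d5 + d1*4 = 40
Walk from origin (0, 0):
  seg 1: right by d1 = 5 → (5, 0)
  seg 2: up by d3 = 2 → (5, 2)
  seg 3: up by d4 = 8 → (5, 10)
  seg 4: down by d2 = 13 → (5, -3)
  seg 5: left by d9 = 53 → (-48, -3)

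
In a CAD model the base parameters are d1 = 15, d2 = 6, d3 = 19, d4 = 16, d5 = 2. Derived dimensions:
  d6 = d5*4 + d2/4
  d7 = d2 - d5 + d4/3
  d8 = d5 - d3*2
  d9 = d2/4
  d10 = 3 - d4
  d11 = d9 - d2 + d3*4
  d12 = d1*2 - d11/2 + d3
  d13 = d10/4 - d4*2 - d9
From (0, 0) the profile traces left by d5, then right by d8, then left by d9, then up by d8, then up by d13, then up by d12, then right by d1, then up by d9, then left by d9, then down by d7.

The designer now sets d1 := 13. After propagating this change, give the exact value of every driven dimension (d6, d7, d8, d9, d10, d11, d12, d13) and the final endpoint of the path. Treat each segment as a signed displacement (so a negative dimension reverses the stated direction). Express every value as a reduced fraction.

d6 = 19/2
d7 = 28/3
d8 = -36
d9 = 3/2
d10 = -13
d11 = 143/2
d12 = 37/4
d13 = -147/4
endpoint = (-28, -214/3)

Apply edit: d1 := 13
  d6 = d5*4 + d2/4 = 19/2
  d7 = d2 - d5 + d4/3 = 28/3
  d8 = d5 - d3*2 = -36
  d9 = d2/4 = 3/2
  d10 = 3 - d4 = -13
  d11 = d9 - d2 + d3*4 = 143/2
  d12 = d1*2 - d11/2 + d3 = 37/4
  d13 = d10/4 - d4*2 - d9 = -147/4
Walk from origin (0, 0):
  seg 1: left by d5 = 2 → (-2, 0)
  seg 2: right by d8 = -36 → (-38, 0)
  seg 3: left by d9 = 3/2 → (-79/2, 0)
  seg 4: up by d8 = -36 → (-79/2, -36)
  seg 5: up by d13 = -147/4 → (-79/2, -291/4)
  seg 6: up by d12 = 37/4 → (-79/2, -127/2)
  seg 7: right by d1 = 13 → (-53/2, -127/2)
  seg 8: up by d9 = 3/2 → (-53/2, -62)
  seg 9: left by d9 = 3/2 → (-28, -62)
  seg 10: down by d7 = 28/3 → (-28, -214/3)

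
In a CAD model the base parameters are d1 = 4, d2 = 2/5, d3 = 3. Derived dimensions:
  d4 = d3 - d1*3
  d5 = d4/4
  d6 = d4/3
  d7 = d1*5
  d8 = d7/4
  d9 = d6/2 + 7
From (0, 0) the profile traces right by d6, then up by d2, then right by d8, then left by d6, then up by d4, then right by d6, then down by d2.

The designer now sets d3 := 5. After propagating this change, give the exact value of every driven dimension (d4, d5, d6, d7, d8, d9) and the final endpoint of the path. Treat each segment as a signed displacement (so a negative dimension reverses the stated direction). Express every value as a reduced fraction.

d4 = -7
d5 = -7/4
d6 = -7/3
d7 = 20
d8 = 5
d9 = 35/6
endpoint = (8/3, -7)

Apply edit: d3 := 5
  d4 = d3 - d1*3 = -7
  d5 = d4/4 = -7/4
  d6 = d4/3 = -7/3
  d7 = d1*5 = 20
  d8 = d7/4 = 5
  d9 = d6/2 + 7 = 35/6
Walk from origin (0, 0):
  seg 1: right by d6 = -7/3 → (-7/3, 0)
  seg 2: up by d2 = 2/5 → (-7/3, 2/5)
  seg 3: right by d8 = 5 → (8/3, 2/5)
  seg 4: left by d6 = -7/3 → (5, 2/5)
  seg 5: up by d4 = -7 → (5, -33/5)
  seg 6: right by d6 = -7/3 → (8/3, -33/5)
  seg 7: down by d2 = 2/5 → (8/3, -7)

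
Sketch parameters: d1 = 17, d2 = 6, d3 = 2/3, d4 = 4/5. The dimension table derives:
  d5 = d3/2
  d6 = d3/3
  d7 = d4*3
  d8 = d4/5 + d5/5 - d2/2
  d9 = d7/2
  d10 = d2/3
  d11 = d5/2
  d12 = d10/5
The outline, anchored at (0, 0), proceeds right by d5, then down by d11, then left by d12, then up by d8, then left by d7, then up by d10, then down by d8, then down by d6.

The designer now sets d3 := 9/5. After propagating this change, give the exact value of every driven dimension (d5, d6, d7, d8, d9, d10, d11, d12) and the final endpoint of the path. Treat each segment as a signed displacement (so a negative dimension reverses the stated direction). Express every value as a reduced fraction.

Apply edit: d3 := 9/5
  d5 = d3/2 = 9/10
  d6 = d3/3 = 3/5
  d7 = d4*3 = 12/5
  d8 = d4/5 + d5/5 - d2/2 = -133/50
  d9 = d7/2 = 6/5
  d10 = d2/3 = 2
  d11 = d5/2 = 9/20
  d12 = d10/5 = 2/5
Walk from origin (0, 0):
  seg 1: right by d5 = 9/10 → (9/10, 0)
  seg 2: down by d11 = 9/20 → (9/10, -9/20)
  seg 3: left by d12 = 2/5 → (1/2, -9/20)
  seg 4: up by d8 = -133/50 → (1/2, -311/100)
  seg 5: left by d7 = 12/5 → (-19/10, -311/100)
  seg 6: up by d10 = 2 → (-19/10, -111/100)
  seg 7: down by d8 = -133/50 → (-19/10, 31/20)
  seg 8: down by d6 = 3/5 → (-19/10, 19/20)

d5 = 9/10
d6 = 3/5
d7 = 12/5
d8 = -133/50
d9 = 6/5
d10 = 2
d11 = 9/20
d12 = 2/5
endpoint = (-19/10, 19/20)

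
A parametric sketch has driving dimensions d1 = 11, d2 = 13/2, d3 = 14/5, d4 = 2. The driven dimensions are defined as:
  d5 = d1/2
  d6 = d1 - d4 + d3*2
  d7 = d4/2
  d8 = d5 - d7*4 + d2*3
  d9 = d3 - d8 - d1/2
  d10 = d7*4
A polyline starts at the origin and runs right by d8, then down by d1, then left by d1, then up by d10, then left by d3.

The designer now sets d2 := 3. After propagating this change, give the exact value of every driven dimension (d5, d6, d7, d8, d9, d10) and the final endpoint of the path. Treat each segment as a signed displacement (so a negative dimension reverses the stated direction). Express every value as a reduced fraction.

d5 = 11/2
d6 = 73/5
d7 = 1
d8 = 21/2
d9 = -66/5
d10 = 4
endpoint = (-33/10, -7)

Apply edit: d2 := 3
  d5 = d1/2 = 11/2
  d6 = d1 - d4 + d3*2 = 73/5
  d7 = d4/2 = 1
  d8 = d5 - d7*4 + d2*3 = 21/2
  d9 = d3 - d8 - d1/2 = -66/5
  d10 = d7*4 = 4
Walk from origin (0, 0):
  seg 1: right by d8 = 21/2 → (21/2, 0)
  seg 2: down by d1 = 11 → (21/2, -11)
  seg 3: left by d1 = 11 → (-1/2, -11)
  seg 4: up by d10 = 4 → (-1/2, -7)
  seg 5: left by d3 = 14/5 → (-33/10, -7)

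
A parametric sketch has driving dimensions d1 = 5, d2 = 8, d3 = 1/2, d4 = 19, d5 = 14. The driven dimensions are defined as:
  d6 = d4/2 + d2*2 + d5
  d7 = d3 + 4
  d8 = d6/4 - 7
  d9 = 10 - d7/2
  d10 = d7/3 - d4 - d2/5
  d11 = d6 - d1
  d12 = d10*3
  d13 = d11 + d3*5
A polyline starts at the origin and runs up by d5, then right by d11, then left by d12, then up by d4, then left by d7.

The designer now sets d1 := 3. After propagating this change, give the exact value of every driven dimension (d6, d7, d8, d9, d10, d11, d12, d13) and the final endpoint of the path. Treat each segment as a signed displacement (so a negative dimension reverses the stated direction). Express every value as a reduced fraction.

d6 = 79/2
d7 = 9/2
d8 = 23/8
d9 = 31/4
d10 = -191/10
d11 = 73/2
d12 = -573/10
d13 = 39
endpoint = (893/10, 33)

Apply edit: d1 := 3
  d6 = d4/2 + d2*2 + d5 = 79/2
  d7 = d3 + 4 = 9/2
  d8 = d6/4 - 7 = 23/8
  d9 = 10 - d7/2 = 31/4
  d10 = d7/3 - d4 - d2/5 = -191/10
  d11 = d6 - d1 = 73/2
  d12 = d10*3 = -573/10
  d13 = d11 + d3*5 = 39
Walk from origin (0, 0):
  seg 1: up by d5 = 14 → (0, 14)
  seg 2: right by d11 = 73/2 → (73/2, 14)
  seg 3: left by d12 = -573/10 → (469/5, 14)
  seg 4: up by d4 = 19 → (469/5, 33)
  seg 5: left by d7 = 9/2 → (893/10, 33)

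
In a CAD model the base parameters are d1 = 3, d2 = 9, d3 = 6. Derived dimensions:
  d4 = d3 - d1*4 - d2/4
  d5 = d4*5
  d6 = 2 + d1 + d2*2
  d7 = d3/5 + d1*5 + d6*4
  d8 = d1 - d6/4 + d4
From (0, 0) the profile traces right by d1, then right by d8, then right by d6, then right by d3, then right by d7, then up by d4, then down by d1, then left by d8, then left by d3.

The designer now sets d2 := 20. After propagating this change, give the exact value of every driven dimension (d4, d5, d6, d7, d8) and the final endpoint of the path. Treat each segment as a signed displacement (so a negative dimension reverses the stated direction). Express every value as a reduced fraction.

Apply edit: d2 := 20
  d4 = d3 - d1*4 - d2/4 = -11
  d5 = d4*5 = -55
  d6 = 2 + d1 + d2*2 = 45
  d7 = d3/5 + d1*5 + d6*4 = 981/5
  d8 = d1 - d6/4 + d4 = -77/4
Walk from origin (0, 0):
  seg 1: right by d1 = 3 → (3, 0)
  seg 2: right by d8 = -77/4 → (-65/4, 0)
  seg 3: right by d6 = 45 → (115/4, 0)
  seg 4: right by d3 = 6 → (139/4, 0)
  seg 5: right by d7 = 981/5 → (4619/20, 0)
  seg 6: up by d4 = -11 → (4619/20, -11)
  seg 7: down by d1 = 3 → (4619/20, -14)
  seg 8: left by d8 = -77/4 → (1251/5, -14)
  seg 9: left by d3 = 6 → (1221/5, -14)

d4 = -11
d5 = -55
d6 = 45
d7 = 981/5
d8 = -77/4
endpoint = (1221/5, -14)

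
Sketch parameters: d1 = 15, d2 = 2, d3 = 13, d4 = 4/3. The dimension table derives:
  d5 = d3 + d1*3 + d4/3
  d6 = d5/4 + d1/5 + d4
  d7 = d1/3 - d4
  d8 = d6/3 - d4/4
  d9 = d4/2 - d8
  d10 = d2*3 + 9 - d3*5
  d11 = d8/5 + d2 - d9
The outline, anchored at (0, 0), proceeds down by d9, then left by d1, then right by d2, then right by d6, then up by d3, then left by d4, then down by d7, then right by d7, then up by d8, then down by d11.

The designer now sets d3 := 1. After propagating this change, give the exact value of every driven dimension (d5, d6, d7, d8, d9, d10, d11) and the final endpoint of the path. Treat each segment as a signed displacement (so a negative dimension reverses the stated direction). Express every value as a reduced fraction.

Apply edit: d3 := 1
  d5 = d3 + d1*3 + d4/3 = 418/9
  d6 = d5/4 + d1/5 + d4 = 287/18
  d7 = d1/3 - d4 = 11/3
  d8 = d6/3 - d4/4 = 269/54
  d9 = d4/2 - d8 = -233/54
  d10 = d2*3 + 9 - d3*5 = 10
  d11 = d8/5 + d2 - d9 = 329/45
Walk from origin (0, 0):
  seg 1: down by d9 = -233/54 → (0, 233/54)
  seg 2: left by d1 = 15 → (-15, 233/54)
  seg 3: right by d2 = 2 → (-13, 233/54)
  seg 4: right by d6 = 287/18 → (53/18, 233/54)
  seg 5: up by d3 = 1 → (53/18, 287/54)
  seg 6: left by d4 = 4/3 → (29/18, 287/54)
  seg 7: down by d7 = 11/3 → (29/18, 89/54)
  seg 8: right by d7 = 11/3 → (95/18, 89/54)
  seg 9: up by d8 = 269/54 → (95/18, 179/27)
  seg 10: down by d11 = 329/45 → (95/18, -92/135)

d5 = 418/9
d6 = 287/18
d7 = 11/3
d8 = 269/54
d9 = -233/54
d10 = 10
d11 = 329/45
endpoint = (95/18, -92/135)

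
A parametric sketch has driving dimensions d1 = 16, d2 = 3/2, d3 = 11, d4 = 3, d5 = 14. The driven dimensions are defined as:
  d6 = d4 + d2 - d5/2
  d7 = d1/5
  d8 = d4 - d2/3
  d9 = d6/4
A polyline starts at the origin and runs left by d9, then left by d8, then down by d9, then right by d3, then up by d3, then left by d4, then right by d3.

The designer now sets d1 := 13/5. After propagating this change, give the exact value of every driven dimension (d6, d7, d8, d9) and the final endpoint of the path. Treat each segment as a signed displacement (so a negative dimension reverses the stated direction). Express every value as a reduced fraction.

Apply edit: d1 := 13/5
  d6 = d4 + d2 - d5/2 = -5/2
  d7 = d1/5 = 13/25
  d8 = d4 - d2/3 = 5/2
  d9 = d6/4 = -5/8
Walk from origin (0, 0):
  seg 1: left by d9 = -5/8 → (5/8, 0)
  seg 2: left by d8 = 5/2 → (-15/8, 0)
  seg 3: down by d9 = -5/8 → (-15/8, 5/8)
  seg 4: right by d3 = 11 → (73/8, 5/8)
  seg 5: up by d3 = 11 → (73/8, 93/8)
  seg 6: left by d4 = 3 → (49/8, 93/8)
  seg 7: right by d3 = 11 → (137/8, 93/8)

d6 = -5/2
d7 = 13/25
d8 = 5/2
d9 = -5/8
endpoint = (137/8, 93/8)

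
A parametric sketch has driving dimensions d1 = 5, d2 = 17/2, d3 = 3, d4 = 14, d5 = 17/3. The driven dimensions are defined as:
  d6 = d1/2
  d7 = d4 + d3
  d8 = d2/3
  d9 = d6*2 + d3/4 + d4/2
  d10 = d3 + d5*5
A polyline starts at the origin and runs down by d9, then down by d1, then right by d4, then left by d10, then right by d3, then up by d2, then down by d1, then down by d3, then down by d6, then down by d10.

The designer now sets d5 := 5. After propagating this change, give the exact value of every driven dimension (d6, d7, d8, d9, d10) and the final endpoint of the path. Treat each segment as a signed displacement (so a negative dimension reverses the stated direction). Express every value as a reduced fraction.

Apply edit: d5 := 5
  d6 = d1/2 = 5/2
  d7 = d4 + d3 = 17
  d8 = d2/3 = 17/6
  d9 = d6*2 + d3/4 + d4/2 = 51/4
  d10 = d3 + d5*5 = 28
Walk from origin (0, 0):
  seg 1: down by d9 = 51/4 → (0, -51/4)
  seg 2: down by d1 = 5 → (0, -71/4)
  seg 3: right by d4 = 14 → (14, -71/4)
  seg 4: left by d10 = 28 → (-14, -71/4)
  seg 5: right by d3 = 3 → (-11, -71/4)
  seg 6: up by d2 = 17/2 → (-11, -37/4)
  seg 7: down by d1 = 5 → (-11, -57/4)
  seg 8: down by d3 = 3 → (-11, -69/4)
  seg 9: down by d6 = 5/2 → (-11, -79/4)
  seg 10: down by d10 = 28 → (-11, -191/4)

d6 = 5/2
d7 = 17
d8 = 17/6
d9 = 51/4
d10 = 28
endpoint = (-11, -191/4)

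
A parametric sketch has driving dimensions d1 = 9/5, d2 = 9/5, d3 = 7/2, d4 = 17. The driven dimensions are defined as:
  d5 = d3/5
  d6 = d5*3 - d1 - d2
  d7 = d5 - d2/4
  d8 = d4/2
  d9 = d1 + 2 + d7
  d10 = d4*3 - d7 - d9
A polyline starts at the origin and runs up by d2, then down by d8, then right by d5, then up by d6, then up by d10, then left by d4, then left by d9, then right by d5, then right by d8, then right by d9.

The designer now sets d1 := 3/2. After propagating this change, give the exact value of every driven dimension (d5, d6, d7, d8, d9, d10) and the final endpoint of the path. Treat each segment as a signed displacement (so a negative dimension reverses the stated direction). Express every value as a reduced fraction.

d5 = 7/10
d6 = -6/5
d7 = 1/4
d8 = 17/2
d9 = 15/4
d10 = 47
endpoint = (-71/10, 391/10)

Apply edit: d1 := 3/2
  d5 = d3/5 = 7/10
  d6 = d5*3 - d1 - d2 = -6/5
  d7 = d5 - d2/4 = 1/4
  d8 = d4/2 = 17/2
  d9 = d1 + 2 + d7 = 15/4
  d10 = d4*3 - d7 - d9 = 47
Walk from origin (0, 0):
  seg 1: up by d2 = 9/5 → (0, 9/5)
  seg 2: down by d8 = 17/2 → (0, -67/10)
  seg 3: right by d5 = 7/10 → (7/10, -67/10)
  seg 4: up by d6 = -6/5 → (7/10, -79/10)
  seg 5: up by d10 = 47 → (7/10, 391/10)
  seg 6: left by d4 = 17 → (-163/10, 391/10)
  seg 7: left by d9 = 15/4 → (-401/20, 391/10)
  seg 8: right by d5 = 7/10 → (-387/20, 391/10)
  seg 9: right by d8 = 17/2 → (-217/20, 391/10)
  seg 10: right by d9 = 15/4 → (-71/10, 391/10)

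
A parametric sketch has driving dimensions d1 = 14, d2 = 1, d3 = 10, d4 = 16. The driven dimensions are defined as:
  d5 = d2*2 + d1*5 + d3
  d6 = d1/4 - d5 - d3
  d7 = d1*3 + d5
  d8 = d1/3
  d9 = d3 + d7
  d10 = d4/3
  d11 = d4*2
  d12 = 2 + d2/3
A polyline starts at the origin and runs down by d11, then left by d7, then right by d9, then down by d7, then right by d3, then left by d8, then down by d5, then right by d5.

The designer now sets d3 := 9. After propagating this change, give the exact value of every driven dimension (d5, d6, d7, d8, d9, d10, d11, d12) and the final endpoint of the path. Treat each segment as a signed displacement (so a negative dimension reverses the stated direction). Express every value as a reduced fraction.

d5 = 81
d6 = -173/2
d7 = 123
d8 = 14/3
d9 = 132
d10 = 16/3
d11 = 32
d12 = 7/3
endpoint = (283/3, -236)

Apply edit: d3 := 9
  d5 = d2*2 + d1*5 + d3 = 81
  d6 = d1/4 - d5 - d3 = -173/2
  d7 = d1*3 + d5 = 123
  d8 = d1/3 = 14/3
  d9 = d3 + d7 = 132
  d10 = d4/3 = 16/3
  d11 = d4*2 = 32
  d12 = 2 + d2/3 = 7/3
Walk from origin (0, 0):
  seg 1: down by d11 = 32 → (0, -32)
  seg 2: left by d7 = 123 → (-123, -32)
  seg 3: right by d9 = 132 → (9, -32)
  seg 4: down by d7 = 123 → (9, -155)
  seg 5: right by d3 = 9 → (18, -155)
  seg 6: left by d8 = 14/3 → (40/3, -155)
  seg 7: down by d5 = 81 → (40/3, -236)
  seg 8: right by d5 = 81 → (283/3, -236)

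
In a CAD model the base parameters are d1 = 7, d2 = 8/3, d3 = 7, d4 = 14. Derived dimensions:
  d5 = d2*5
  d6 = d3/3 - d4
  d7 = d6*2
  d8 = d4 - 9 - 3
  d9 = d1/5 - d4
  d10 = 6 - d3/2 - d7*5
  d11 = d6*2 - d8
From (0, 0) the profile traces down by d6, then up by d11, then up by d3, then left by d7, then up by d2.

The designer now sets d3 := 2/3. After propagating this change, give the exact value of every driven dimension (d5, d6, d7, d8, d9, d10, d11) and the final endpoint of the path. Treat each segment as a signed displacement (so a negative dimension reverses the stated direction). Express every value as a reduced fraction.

d5 = 40/3
d6 = -124/9
d7 = -248/9
d8 = 2
d9 = -63/5
d10 = 1291/9
d11 = -266/9
endpoint = (248/9, -112/9)

Apply edit: d3 := 2/3
  d5 = d2*5 = 40/3
  d6 = d3/3 - d4 = -124/9
  d7 = d6*2 = -248/9
  d8 = d4 - 9 - 3 = 2
  d9 = d1/5 - d4 = -63/5
  d10 = 6 - d3/2 - d7*5 = 1291/9
  d11 = d6*2 - d8 = -266/9
Walk from origin (0, 0):
  seg 1: down by d6 = -124/9 → (0, 124/9)
  seg 2: up by d11 = -266/9 → (0, -142/9)
  seg 3: up by d3 = 2/3 → (0, -136/9)
  seg 4: left by d7 = -248/9 → (248/9, -136/9)
  seg 5: up by d2 = 8/3 → (248/9, -112/9)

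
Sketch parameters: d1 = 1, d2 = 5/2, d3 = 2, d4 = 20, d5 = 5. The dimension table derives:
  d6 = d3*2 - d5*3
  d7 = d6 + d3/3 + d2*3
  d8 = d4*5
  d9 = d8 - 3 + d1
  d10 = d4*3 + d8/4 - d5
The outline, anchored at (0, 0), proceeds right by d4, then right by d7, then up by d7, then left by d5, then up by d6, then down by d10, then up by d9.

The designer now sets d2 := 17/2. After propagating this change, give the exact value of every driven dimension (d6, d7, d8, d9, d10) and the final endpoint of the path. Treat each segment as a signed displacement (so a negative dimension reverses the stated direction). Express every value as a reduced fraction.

d6 = -11
d7 = 91/6
d8 = 100
d9 = 98
d10 = 80
endpoint = (181/6, 133/6)

Apply edit: d2 := 17/2
  d6 = d3*2 - d5*3 = -11
  d7 = d6 + d3/3 + d2*3 = 91/6
  d8 = d4*5 = 100
  d9 = d8 - 3 + d1 = 98
  d10 = d4*3 + d8/4 - d5 = 80
Walk from origin (0, 0):
  seg 1: right by d4 = 20 → (20, 0)
  seg 2: right by d7 = 91/6 → (211/6, 0)
  seg 3: up by d7 = 91/6 → (211/6, 91/6)
  seg 4: left by d5 = 5 → (181/6, 91/6)
  seg 5: up by d6 = -11 → (181/6, 25/6)
  seg 6: down by d10 = 80 → (181/6, -455/6)
  seg 7: up by d9 = 98 → (181/6, 133/6)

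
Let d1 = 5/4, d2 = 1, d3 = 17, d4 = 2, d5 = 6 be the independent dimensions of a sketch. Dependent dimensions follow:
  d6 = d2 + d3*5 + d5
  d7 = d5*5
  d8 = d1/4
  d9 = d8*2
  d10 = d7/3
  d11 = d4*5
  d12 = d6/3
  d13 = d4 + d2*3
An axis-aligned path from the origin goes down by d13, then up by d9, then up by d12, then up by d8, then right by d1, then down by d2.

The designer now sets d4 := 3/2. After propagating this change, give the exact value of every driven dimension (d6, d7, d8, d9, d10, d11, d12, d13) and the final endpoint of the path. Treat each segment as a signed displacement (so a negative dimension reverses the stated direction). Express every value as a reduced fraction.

Apply edit: d4 := 3/2
  d6 = d2 + d3*5 + d5 = 92
  d7 = d5*5 = 30
  d8 = d1/4 = 5/16
  d9 = d8*2 = 5/8
  d10 = d7/3 = 10
  d11 = d4*5 = 15/2
  d12 = d6/3 = 92/3
  d13 = d4 + d2*3 = 9/2
Walk from origin (0, 0):
  seg 1: down by d13 = 9/2 → (0, -9/2)
  seg 2: up by d9 = 5/8 → (0, -31/8)
  seg 3: up by d12 = 92/3 → (0, 643/24)
  seg 4: up by d8 = 5/16 → (0, 1301/48)
  seg 5: right by d1 = 5/4 → (5/4, 1301/48)
  seg 6: down by d2 = 1 → (5/4, 1253/48)

d6 = 92
d7 = 30
d8 = 5/16
d9 = 5/8
d10 = 10
d11 = 15/2
d12 = 92/3
d13 = 9/2
endpoint = (5/4, 1253/48)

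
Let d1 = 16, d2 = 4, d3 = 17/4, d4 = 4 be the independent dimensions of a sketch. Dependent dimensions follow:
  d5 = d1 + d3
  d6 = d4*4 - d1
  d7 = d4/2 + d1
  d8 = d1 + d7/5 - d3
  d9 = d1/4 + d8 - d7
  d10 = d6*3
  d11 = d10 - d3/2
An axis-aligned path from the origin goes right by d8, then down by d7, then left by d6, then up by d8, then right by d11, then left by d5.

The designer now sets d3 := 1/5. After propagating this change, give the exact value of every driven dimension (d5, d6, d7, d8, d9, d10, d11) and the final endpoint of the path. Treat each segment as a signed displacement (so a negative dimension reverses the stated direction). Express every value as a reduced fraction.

Apply edit: d3 := 1/5
  d5 = d1 + d3 = 81/5
  d6 = d4*4 - d1 = 0
  d7 = d4/2 + d1 = 18
  d8 = d1 + d7/5 - d3 = 97/5
  d9 = d1/4 + d8 - d7 = 27/5
  d10 = d6*3 = 0
  d11 = d10 - d3/2 = -1/10
Walk from origin (0, 0):
  seg 1: right by d8 = 97/5 → (97/5, 0)
  seg 2: down by d7 = 18 → (97/5, -18)
  seg 3: left by d6 = 0 → (97/5, -18)
  seg 4: up by d8 = 97/5 → (97/5, 7/5)
  seg 5: right by d11 = -1/10 → (193/10, 7/5)
  seg 6: left by d5 = 81/5 → (31/10, 7/5)

d5 = 81/5
d6 = 0
d7 = 18
d8 = 97/5
d9 = 27/5
d10 = 0
d11 = -1/10
endpoint = (31/10, 7/5)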